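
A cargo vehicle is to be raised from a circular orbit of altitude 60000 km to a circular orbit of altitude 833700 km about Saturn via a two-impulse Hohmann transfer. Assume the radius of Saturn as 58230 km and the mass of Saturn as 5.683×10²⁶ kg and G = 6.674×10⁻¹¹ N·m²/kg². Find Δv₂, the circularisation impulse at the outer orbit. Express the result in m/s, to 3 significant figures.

μ = GM = 6.674×10⁻¹¹ × 5.683×10²⁶ = 3.793×10¹⁶ m³/s².
r₁ = 58230 + 60000 = 118230 km = 1.1823×10⁸ m.
r₂ = 58230 + 833700 = 891930 km = 8.9193×10⁸ m.
Transfer ellipse a_t = (r₁ + r₂)/2 = 5.051×10⁸ m.
At r₁: circular v_c1 = √(μ/r₁) = 17910 m/s; transfer-perikrone v_p = √[μ(2/r₁ − 1/a_t)] = 23800 m/s.
At r₂: circular v_c2 = √(μ/r₂) = 6521 m/s; transfer-apokrone v_a = √[μ(2/r₂ − 1/a_t)] = 3155 m/s.
Δv₂ = v_c2 − v_a = 3366 m/s.

Δv ≈ 3370 m/s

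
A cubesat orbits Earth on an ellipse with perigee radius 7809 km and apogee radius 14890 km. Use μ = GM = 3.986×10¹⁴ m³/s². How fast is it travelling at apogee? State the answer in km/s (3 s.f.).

Semi-major axis a = (r_p + r_a)/2 = 11350 km = 1.135×10⁷ m.
Vis-viva: v² = μ(2/r − 1/a) = 3.986×10¹⁴ × (1.343×10⁻⁷ − 8.811×10⁻⁸) = 1.842×10⁷ m²/s².
v = 4292 m/s = 4.292 km/s.

v ≈ 4.29 km/s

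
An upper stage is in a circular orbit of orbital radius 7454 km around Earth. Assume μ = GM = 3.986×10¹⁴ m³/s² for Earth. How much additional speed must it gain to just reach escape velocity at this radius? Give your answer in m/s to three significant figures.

r = 7454 km = 7.454×10⁶ m.
Circular speed v_c = √(μ/r) = 7313 m/s.
Escape speed v_esc = √(2μ/r) = √2 × v_c = 10340 m/s.
Δv = v_esc − v_c = 3029 m/s.

Δv ≈ 3030 m/s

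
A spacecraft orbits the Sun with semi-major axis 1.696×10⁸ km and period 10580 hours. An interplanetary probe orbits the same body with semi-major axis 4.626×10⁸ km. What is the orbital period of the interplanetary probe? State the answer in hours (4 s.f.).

Kepler's third law: T² ∝ a³, so T₂ = T₁ (a₂/a₁)^(3/2).
a₂/a₁ = 2.728, (a₂/a₁)^(3/2) = 4.505.
T₂ = 10580 × 4.505 = 47660 hours.

T₂ ≈ 47660 hours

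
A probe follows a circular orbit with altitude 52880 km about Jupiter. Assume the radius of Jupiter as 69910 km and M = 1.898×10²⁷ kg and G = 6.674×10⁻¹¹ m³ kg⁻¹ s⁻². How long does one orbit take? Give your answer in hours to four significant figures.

T ≈ 6.672 hours

μ = GM = 6.674×10⁻¹¹ × 1.898×10²⁷ = 1.267×10¹⁷ m³/s².
r = 69910 + 52880 = 122790 km = 1.2279×10⁸ m.
Kepler's third law: T = 2π√(r³/μ) = 2π√((1.228×10⁸)³ / 1.267×10¹⁷).
r³/μ = 1.462×10⁷ s², so T = 2π × 3.823×10³ = 2.402×10⁴ s.
Converting: 2.402×10⁴ s ÷ 3600 = 6.672 hours.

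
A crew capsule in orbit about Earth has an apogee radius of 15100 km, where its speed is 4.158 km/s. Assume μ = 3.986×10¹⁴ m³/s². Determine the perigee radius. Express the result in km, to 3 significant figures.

r_a = 1.510×10⁷ m.
Specific energy ε = v²/2 − μ/r = -1.775×10⁷ J/kg, so a = −μ/(2ε) = 1.123×10⁷ m.
The apsides satisfy r_p + r_a = 2a, so the perigee radius is 2a − r_a = 7.353×10⁶ m = 7352.7 km.

perigee radius ≈ 7350 km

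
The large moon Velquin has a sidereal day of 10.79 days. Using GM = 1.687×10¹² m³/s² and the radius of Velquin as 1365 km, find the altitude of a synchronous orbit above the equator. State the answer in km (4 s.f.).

T = 10.79 days = 9.323×10⁵ s.
A synchronous orbit has period T, so by Kepler's third law a = (μT²/4π²)^(1/3).
μT²/4π² = 1.687×10¹² × (9.323×10⁵)² / 39.48 = 3.714×10²² m³.
a = 3.336×10⁷ m = 33364 km.
Altitude h = a − R = 33364 − 1365 = 31999 km.

h_sync ≈ 32000 km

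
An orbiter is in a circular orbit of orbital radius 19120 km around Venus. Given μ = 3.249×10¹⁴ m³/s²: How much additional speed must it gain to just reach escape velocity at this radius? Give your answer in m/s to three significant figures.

r = 19120 km = 1.912×10⁷ m.
Circular speed v_c = √(μ/r) = 4122 m/s.
Escape speed v_esc = √(2μ/r) = √2 × v_c = 5830 m/s.
Δv = v_esc − v_c = 1707 m/s.

Δv ≈ 1710 m/s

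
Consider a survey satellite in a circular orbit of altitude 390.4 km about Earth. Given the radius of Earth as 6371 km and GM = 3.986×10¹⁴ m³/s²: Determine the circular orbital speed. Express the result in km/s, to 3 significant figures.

r = 6371 + 390.4 = 6761.4 km = 6.7614×10⁶ m.
For a circular orbit v = √(μ/r) = √(3.986×10¹⁴ / 6.761×10⁶) = √(5.895×10⁷) = 7678 m/s.
That is 7.678 km/s.

v ≈ 7.68 km/s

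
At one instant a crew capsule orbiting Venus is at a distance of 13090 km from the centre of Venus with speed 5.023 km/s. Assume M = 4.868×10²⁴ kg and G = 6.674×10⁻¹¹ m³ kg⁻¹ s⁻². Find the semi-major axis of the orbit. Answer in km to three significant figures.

a ≈ 13300 km

μ = GM = 6.674×10⁻¹¹ × 4.868×10²⁴ = 3.249×10¹⁴ m³/s².
r = 1.309×10⁷ m.
Specific orbital energy ε = v²/2 − μ/r = (5023)²/2 − 3.249×10¹⁴/1.309×10⁷ = -1.220×10⁷ J/kg.
Since ε = −μ/(2a), a = −μ/(2ε) = 1.331×10⁷ m = 13310 km.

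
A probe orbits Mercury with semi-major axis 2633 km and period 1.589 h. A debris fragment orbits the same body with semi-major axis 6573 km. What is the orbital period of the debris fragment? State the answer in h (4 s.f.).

T₂ ≈ 6.267 h

Kepler's third law: T² ∝ a³, so T₂ = T₁ (a₂/a₁)^(3/2).
a₂/a₁ = 2.496, (a₂/a₁)^(3/2) = 3.944.
T₂ = 1.589 × 3.944 = 6.267 h.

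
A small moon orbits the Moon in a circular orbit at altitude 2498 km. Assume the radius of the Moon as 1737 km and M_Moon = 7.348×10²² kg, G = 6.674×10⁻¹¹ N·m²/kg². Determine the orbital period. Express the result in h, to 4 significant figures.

μ = GM = 6.674×10⁻¹¹ × 7.348×10²² = 4.904×10¹² m³/s².
r = 1737 + 2498 = 4235.0 km = 4.2350×10⁶ m.
Kepler's third law: T = 2π√(r³/μ) = 2π√((4.235×10⁶)³ / 4.904×10¹²).
r³/μ = 1.549×10⁷ s², so T = 2π × 3.936×10³ = 2.473×10⁴ s.
Converting: 2.473×10⁴ s ÷ 3600 = 6.869 h.

T ≈ 6.869 h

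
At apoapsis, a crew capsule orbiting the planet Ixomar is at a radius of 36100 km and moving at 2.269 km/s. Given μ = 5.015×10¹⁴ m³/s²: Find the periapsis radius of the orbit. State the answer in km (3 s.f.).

periapsis radius ≈ 8210 km

r_a = 3.610×10⁷ m.
Specific energy ε = v²/2 − μ/r = -1.132×10⁷ J/kg, so a = −μ/(2ε) = 2.216×10⁷ m.
The apsides satisfy r_p + r_a = 2a, so the periapsis radius is 2a − r_a = 8.211×10⁶ m = 8210.8 km.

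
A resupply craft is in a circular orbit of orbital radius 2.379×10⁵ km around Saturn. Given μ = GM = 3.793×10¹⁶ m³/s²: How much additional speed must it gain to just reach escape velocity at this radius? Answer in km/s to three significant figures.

r = 2.379×10⁵ km = 2.379×10⁸ m.
Circular speed v_c = √(μ/r) = 12630 m/s.
Escape speed v_esc = √(2μ/r) = √2 × v_c = 17860 m/s.
Δv = v_esc − v_c = 5230 m/s = 5.230 km/s.

Δv ≈ 5.23 km/s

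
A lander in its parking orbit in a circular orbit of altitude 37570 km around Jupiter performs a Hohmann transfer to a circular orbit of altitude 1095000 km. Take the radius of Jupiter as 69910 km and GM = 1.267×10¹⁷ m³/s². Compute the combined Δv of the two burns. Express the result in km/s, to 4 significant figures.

r₁ = 69910 + 37570 = 107480 km = 1.0748×10⁸ m.
r₂ = 69910 + 1095000 = 1164900 km = 1.1649×10⁹ m.
Transfer ellipse a_t = (r₁ + r₂)/2 = 6.362×10⁸ m.
At r₁: circular v_c1 = √(μ/r₁) = 34330 m/s; transfer-perijove v_p = √[μ(2/r₁ − 1/a_t)] = 46460 m/s.
Δv₁ = v_p − v_c1 = 12130 m/s.
At r₂: circular v_c2 = √(μ/r₂) = 10430 m/s; transfer-apojove v_a = √[μ(2/r₂ − 1/a_t)] = 4287 m/s.
Δv₂ = v_c2 − v_a = 6142 m/s.
Total Δv = Δv₁ + Δv₂ = 18270 m/s = 18.27 km/s.

Δv_total ≈ 18.27 km/s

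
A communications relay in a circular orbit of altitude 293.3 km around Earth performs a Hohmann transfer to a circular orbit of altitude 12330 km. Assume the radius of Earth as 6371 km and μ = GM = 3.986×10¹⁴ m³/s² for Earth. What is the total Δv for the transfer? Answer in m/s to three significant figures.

r₁ = 6371 + 293.3 = 6664.3 km = 6.6643×10⁶ m.
r₂ = 6371 + 12330 = 18701 km = 1.8701×10⁷ m.
Transfer ellipse a_t = (r₁ + r₂)/2 = 1.268×10⁷ m.
At r₁: circular v_c1 = √(μ/r₁) = 7734 m/s; transfer-perigee v_p = √[μ(2/r₁ − 1/a_t)] = 9391 m/s.
Δv₁ = v_p − v_c1 = 1657 m/s.
At r₂: circular v_c2 = √(μ/r₂) = 4617 m/s; transfer-apogee v_a = √[μ(2/r₂ − 1/a_t)] = 3347 m/s.
Δv₂ = v_c2 − v_a = 1270 m/s.
Total Δv = Δv₁ + Δv₂ = 2927 m/s.

Δv_total ≈ 2930 m/s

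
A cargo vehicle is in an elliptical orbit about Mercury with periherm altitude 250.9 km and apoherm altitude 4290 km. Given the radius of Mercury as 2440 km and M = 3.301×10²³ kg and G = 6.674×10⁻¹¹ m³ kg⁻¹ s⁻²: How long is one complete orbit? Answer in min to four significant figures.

μ = GM = 6.674×10⁻¹¹ × 3.301×10²³ = 2.203×10¹³ m³/s².
r_p = 2440 + 250.9 = 2690.9 km = 2.6909×10⁶ m.
r_a = 2440 + 4290 = 6730.0 km = 6.7300×10⁶ m.
Semi-major axis a = (r_p + r_a)/2 = (2690.9 + 6730.0)/2 = 4710.4 km = 4.710×10⁶ m.
By Kepler's third law T = 2π√(a³/μ) = 2π × 2.178×10³ = 1.369×10⁴ s.
= 228.1 min.

T ≈ 228.1 min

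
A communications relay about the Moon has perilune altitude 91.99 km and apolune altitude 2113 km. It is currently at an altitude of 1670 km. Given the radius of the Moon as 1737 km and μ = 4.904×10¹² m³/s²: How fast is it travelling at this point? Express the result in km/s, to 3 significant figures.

r_p = 1737 + 91.99 = 1829.0 km = 1.8290×10⁶ m.
r_a = 1737 + 2113 = 3850.0 km = 3.8500×10⁶ m.
r = 1737 + 1670 = 3407.0 km = 3.407×10⁶ m.
Semi-major axis a = (r_p + r_a)/2 = 2839.5 km = 2.839×10⁶ m.
Vis-viva: v² = μ(2/r − 1/a) = 4.904×10¹² × (5.870×10⁻⁷ − 3.522×10⁻⁷) = 1.152×10⁶ m²/s².
v = 1073 m/s = 1.073 km/s.

v ≈ 1.07 km/s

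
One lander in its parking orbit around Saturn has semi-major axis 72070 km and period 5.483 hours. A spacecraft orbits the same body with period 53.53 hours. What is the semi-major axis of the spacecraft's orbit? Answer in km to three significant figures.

a₂ ≈ 3.29×10⁵ km

Kepler's third law: a³ ∝ T², so a₂ = a₁ (T₂/T₁)^(2/3).
T₂/T₁ = 9.763, (T₂/T₁)^(2/3) = 4.568.
a₂ = 72070 × 4.568 = 3.292×10⁵ km.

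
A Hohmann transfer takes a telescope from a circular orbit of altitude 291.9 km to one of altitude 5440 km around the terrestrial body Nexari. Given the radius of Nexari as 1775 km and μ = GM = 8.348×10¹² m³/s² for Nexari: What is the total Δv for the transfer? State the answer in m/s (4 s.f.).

r₁ = 1775 + 291.9 = 2066.9 km = 2.0669×10⁶ m.
r₂ = 1775 + 5440 = 7215.0 km = 7.2150×10⁶ m.
Transfer ellipse a_t = (r₁ + r₂)/2 = 4.641×10⁶ m.
At r₁: circular v_c1 = √(μ/r₁) = 2010 m/s; transfer-periapsis v_p = √[μ(2/r₁ − 1/a_t)] = 2506 m/s.
Δv₁ = v_p − v_c1 = 496.1 m/s.
At r₂: circular v_c2 = √(μ/r₂) = 1076 m/s; transfer-apoapsis v_a = √[μ(2/r₂ − 1/a_t)] = 717.8 m/s.
Δv₂ = v_c2 − v_a = 357.8 m/s.
Total Δv = Δv₁ + Δv₂ = 853.9 m/s.

Δv_total ≈ 853.9 m/s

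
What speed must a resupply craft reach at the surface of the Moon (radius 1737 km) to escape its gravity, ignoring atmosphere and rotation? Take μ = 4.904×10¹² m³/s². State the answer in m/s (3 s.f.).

v_esc ≈ 2380 m/s

r = R = 1.737×10⁶ m.
Escape speed v_esc = √(2μ/r) = √(2 × 4.904×10¹² / 1.737×10⁶) = √(5.647×10⁶) = 2376 m/s.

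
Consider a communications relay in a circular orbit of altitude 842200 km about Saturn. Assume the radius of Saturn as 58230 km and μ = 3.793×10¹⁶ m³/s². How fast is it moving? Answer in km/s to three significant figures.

r = 58230 + 842200 = 900430 km = 9.0043×10⁸ m.
For a circular orbit v = √(μ/r) = √(3.793×10¹⁶ / 9.004×10⁸) = √(4.212×10⁷) = 6490 m/s.
That is 6.490 km/s.

v ≈ 6.49 km/s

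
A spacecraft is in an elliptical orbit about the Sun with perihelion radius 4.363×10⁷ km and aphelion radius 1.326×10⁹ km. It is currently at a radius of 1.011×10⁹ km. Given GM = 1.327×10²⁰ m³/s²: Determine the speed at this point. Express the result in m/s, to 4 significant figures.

v ≈ 8291 m/s

Semi-major axis a = (r_p + r_a)/2 = 6.8482×10⁸ km = 6.848×10¹¹ m.
Vis-viva: v² = μ(2/r − 1/a) = 1.327×10²⁰ × (1.978×10⁻¹² − 1.460×10⁻¹²) = 6.874×10⁷ m²/s².
v = 8291 m/s.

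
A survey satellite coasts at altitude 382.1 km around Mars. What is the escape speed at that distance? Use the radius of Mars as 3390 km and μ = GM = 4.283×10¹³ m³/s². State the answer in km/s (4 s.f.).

v_esc ≈ 4.765 km/s

r = 3390 + 382.1 = 3772.1 km = 3.7721×10⁶ m.
Escape speed v_esc = √(2μ/r) = √(2 × 4.283×10¹³ / 3.772×10⁶) = √(2.271×10⁷) = 4765 m/s.
= 4.765 km/s.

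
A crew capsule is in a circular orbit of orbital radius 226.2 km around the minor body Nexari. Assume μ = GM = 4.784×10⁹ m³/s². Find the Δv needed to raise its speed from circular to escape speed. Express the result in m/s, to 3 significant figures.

Δv ≈ 60.2 m/s

r = 226.2 km = 2.262×10⁵ m.
Circular speed v_c = √(μ/r) = 145.4 m/s.
Escape speed v_esc = √(2μ/r) = √2 × v_c = 205.7 m/s.
Δv = v_esc − v_c = 60.24 m/s.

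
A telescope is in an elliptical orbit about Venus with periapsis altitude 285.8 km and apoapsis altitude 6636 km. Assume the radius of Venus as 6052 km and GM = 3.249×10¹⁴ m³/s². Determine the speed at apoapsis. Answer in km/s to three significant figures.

v ≈ 4.13 km/s

r_p = 6052 + 285.8 = 6337.8 km = 6.3378×10⁶ m.
r_a = 6052 + 6636 = 12688 km = 1.2688×10⁷ m.
Semi-major axis a = (r_p + r_a)/2 = 9512.9 km = 9.513×10⁶ m.
Vis-viva: v² = μ(2/r − 1/a) = 3.249×10¹⁴ × (1.576×10⁻⁷ − 1.051×10⁻⁷) = 1.706×10⁷ m²/s².
v = 4130 m/s = 4.130 km/s.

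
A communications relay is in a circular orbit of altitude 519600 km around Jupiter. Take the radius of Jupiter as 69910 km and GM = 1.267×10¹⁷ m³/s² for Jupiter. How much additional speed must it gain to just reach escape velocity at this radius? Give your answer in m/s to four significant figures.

r = 69910 + 519600 = 589510 km = 5.8951×10⁸ m.
Circular speed v_c = √(μ/r) = 14660 m/s.
Escape speed v_esc = √(2μ/r) = √2 × v_c = 20730 m/s.
Δv = v_esc − v_c = 6072 m/s.

Δv ≈ 6072 m/s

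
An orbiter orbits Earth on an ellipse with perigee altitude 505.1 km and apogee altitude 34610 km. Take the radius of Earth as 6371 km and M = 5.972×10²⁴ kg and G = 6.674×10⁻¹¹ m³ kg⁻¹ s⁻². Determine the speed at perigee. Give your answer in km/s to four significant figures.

μ = GM = 6.674×10⁻¹¹ × 5.972×10²⁴ = 3.986×10¹⁴ m³/s².
r_p = 6371 + 505.1 = 6876.1 km = 6.8761×10⁶ m.
r_a = 6371 + 34610 = 40981 km = 4.0981×10⁷ m.
Semi-major axis a = (r_p + r_a)/2 = 23929 km = 2.393×10⁷ m.
Vis-viva: v² = μ(2/r − 1/a) = 3.986×10¹⁴ × (2.909×10⁻⁷ − 4.179×10⁻⁸) = 9.927×10⁷ m²/s².
v = 9964 m/s = 9.964 km/s.

v ≈ 9.964 km/s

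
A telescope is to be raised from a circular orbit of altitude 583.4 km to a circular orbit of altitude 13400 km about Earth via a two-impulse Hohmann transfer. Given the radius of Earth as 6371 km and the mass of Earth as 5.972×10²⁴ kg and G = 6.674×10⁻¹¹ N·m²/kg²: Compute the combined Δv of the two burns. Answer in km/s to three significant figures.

Δv_total ≈ 2.89 km/s

μ = GM = 6.674×10⁻¹¹ × 5.972×10²⁴ = 3.986×10¹⁴ m³/s².
r₁ = 6371 + 583.4 = 6954.4 km = 6.9544×10⁶ m.
r₂ = 6371 + 13400 = 19771 km = 1.9771×10⁷ m.
Transfer ellipse a_t = (r₁ + r₂)/2 = 1.336×10⁷ m.
At r₁: circular v_c1 = √(μ/r₁) = 7570 m/s; transfer-perigee v_p = √[μ(2/r₁ − 1/a_t)] = 9209 m/s.
Δv₁ = v_p − v_c1 = 1638 m/s.
At r₂: circular v_c2 = √(μ/r₂) = 4490 m/s; transfer-apogee v_a = √[μ(2/r₂ − 1/a_t)] = 3239 m/s.
Δv₂ = v_c2 − v_a = 1251 m/s.
Total Δv = Δv₁ + Δv₂ = 2889 m/s = 2.889 km/s.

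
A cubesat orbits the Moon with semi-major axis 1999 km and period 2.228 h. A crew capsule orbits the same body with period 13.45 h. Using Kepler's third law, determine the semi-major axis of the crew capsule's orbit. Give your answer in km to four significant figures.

a₂ ≈ 6628 km

Kepler's third law: a³ ∝ T², so a₂ = a₁ (T₂/T₁)^(2/3).
T₂/T₁ = 6.037, (T₂/T₁)^(2/3) = 3.315.
a₂ = 1999 × 3.315 = 6628 km.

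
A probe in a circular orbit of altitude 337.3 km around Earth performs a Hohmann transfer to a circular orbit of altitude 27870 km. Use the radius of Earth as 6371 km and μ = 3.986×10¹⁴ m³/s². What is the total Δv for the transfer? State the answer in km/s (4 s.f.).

r₁ = 6371 + 337.3 = 6708.3 km = 6.7083×10⁶ m.
r₂ = 6371 + 27870 = 34241 km = 3.4241×10⁷ m.
Transfer ellipse a_t = (r₁ + r₂)/2 = 2.047×10⁷ m.
At r₁: circular v_c1 = √(μ/r₁) = 7708 m/s; transfer-perigee v_p = √[μ(2/r₁ − 1/a_t)] = 9968 m/s.
Δv₁ = v_p − v_c1 = 2260 m/s.
At r₂: circular v_c2 = √(μ/r₂) = 3412 m/s; transfer-apogee v_a = √[μ(2/r₂ − 1/a_t)] = 1953 m/s.
Δv₂ = v_c2 − v_a = 1459 m/s.
Total Δv = Δv₁ + Δv₂ = 3719 m/s = 3.719 km/s.

Δv_total ≈ 3.719 km/s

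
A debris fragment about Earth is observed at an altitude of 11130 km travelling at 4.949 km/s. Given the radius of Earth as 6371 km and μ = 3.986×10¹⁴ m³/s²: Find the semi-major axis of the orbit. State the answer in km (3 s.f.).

a ≈ 18900 km

r = 6371 + 11130 = 17501 km = 1.750×10⁷ m.
Specific orbital energy ε = v²/2 − μ/r = (4949)²/2 − 3.986×10¹⁴/1.750×10⁷ = -1.053×10⁷ J/kg.
Since ε = −μ/(2a), a = −μ/(2ε) = 1.893×10⁷ m = 18928 km.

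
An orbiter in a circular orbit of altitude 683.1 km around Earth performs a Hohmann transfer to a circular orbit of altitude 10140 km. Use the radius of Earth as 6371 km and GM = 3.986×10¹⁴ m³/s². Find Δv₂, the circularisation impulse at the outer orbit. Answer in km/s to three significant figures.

r₁ = 6371 + 683.1 = 7054.1 km = 7.0541×10⁶ m.
r₂ = 6371 + 10140 = 16511 km = 1.6511×10⁷ m.
Transfer ellipse a_t = (r₁ + r₂)/2 = 1.178×10⁷ m.
At r₁: circular v_c1 = √(μ/r₁) = 7517 m/s; transfer-perigee v_p = √[μ(2/r₁ − 1/a_t)] = 8898 m/s.
At r₂: circular v_c2 = √(μ/r₂) = 4913 m/s; transfer-apogee v_a = √[μ(2/r₂ − 1/a_t)] = 3802 m/s.
Δv₂ = v_c2 − v_a = 1112 m/s.
= 1.112 km/s.

Δv ≈ 1.11 km/s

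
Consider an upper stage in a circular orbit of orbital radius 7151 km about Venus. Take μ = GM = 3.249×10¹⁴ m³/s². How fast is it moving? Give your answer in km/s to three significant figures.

r = 7151 km = 7.151×10⁶ m.
For a circular orbit v = √(μ/r) = √(3.249×10¹⁴ / 7.151×10⁶) = √(4.543×10⁷) = 6740 m/s.
That is 6.740 km/s.

v ≈ 6.74 km/s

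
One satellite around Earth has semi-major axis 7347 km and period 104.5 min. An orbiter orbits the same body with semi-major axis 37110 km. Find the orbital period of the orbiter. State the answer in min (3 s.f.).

T₂ ≈ 1190 min

Kepler's third law: T² ∝ a³, so T₂ = T₁ (a₂/a₁)^(3/2).
a₂/a₁ = 5.051, (a₂/a₁)^(3/2) = 11.35.
T₂ = 104.5 × 11.35 = 1186 min.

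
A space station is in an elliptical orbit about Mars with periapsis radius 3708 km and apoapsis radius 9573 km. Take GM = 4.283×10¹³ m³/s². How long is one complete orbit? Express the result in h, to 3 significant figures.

Semi-major axis a = (r_p + r_a)/2 = (3708.0 + 9573.0)/2 = 6640.5 km = 6.640×10⁶ m.
By Kepler's third law T = 2π√(a³/μ) = 2π × 2.615×10³ = 1.643×10⁴ s.
= 4.564 h.

T ≈ 4.56 h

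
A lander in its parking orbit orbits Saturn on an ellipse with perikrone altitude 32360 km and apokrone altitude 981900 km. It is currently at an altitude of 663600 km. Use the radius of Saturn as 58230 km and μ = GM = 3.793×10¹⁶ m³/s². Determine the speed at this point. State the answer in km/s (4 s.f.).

r_p = 58230 + 32360 = 90590 km = 9.0590×10⁷ m.
r_a = 58230 + 981900 = 1040100 km = 1.0401×10⁹ m.
r = 58230 + 663600 = 7.2183×10⁵ km = 7.218×10⁸ m.
Semi-major axis a = (r_p + r_a)/2 = 5.6536×10⁵ km = 5.654×10⁸ m.
Vis-viva: v² = μ(2/r − 1/a) = 3.793×10¹⁶ × (2.771×10⁻⁹ − 1.769×10⁻⁹) = 3.800×10⁷ m²/s².
v = 6165 m/s = 6.165 km/s.

v ≈ 6.165 km/s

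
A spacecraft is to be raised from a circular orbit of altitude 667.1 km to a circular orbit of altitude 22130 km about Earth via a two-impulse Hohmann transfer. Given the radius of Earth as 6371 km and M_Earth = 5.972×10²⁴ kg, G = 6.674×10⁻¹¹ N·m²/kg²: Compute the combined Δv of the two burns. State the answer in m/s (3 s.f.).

μ = GM = 6.674×10⁻¹¹ × 5.972×10²⁴ = 3.986×10¹⁴ m³/s².
r₁ = 6371 + 667.1 = 7038.1 km = 7.0381×10⁶ m.
r₂ = 6371 + 22130 = 28501 km = 2.8501×10⁷ m.
Transfer ellipse a_t = (r₁ + r₂)/2 = 1.777×10⁷ m.
At r₁: circular v_c1 = √(μ/r₁) = 7525 m/s; transfer-perigee v_p = √[μ(2/r₁ − 1/a_t)] = 9531 m/s.
Δv₁ = v_p − v_c1 = 2005 m/s.
At r₂: circular v_c2 = √(μ/r₂) = 3740 m/s; transfer-apogee v_a = √[μ(2/r₂ − 1/a_t)] = 2353 m/s.
Δv₂ = v_c2 − v_a = 1386 m/s.
Total Δv = Δv₁ + Δv₂ = 3391 m/s.

Δv_total ≈ 3390 m/s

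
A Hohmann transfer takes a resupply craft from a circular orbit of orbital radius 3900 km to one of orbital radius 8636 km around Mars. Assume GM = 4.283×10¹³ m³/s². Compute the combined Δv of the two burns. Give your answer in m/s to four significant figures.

Δv_total ≈ 1046 m/s

r₁ = 3900 km = 3.900×10⁶ m.
r₂ = 8636 km = 8.636×10⁶ m.
Transfer ellipse a_t = (r₁ + r₂)/2 = 6.268×10⁶ m.
At r₁: circular v_c1 = √(μ/r₁) = 3314 m/s; transfer-periapsis v_p = √[μ(2/r₁ − 1/a_t)] = 3890 m/s.
Δv₁ = v_p − v_c1 = 575.9 m/s.
At r₂: circular v_c2 = √(μ/r₂) = 2227 m/s; transfer-apoapsis v_a = √[μ(2/r₂ − 1/a_t)] = 1757 m/s.
Δv₂ = v_c2 − v_a = 470.3 m/s.
Total Δv = Δv₁ + Δv₂ = 1046 m/s.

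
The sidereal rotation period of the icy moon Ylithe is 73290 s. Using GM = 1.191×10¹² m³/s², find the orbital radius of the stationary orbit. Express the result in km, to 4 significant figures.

r_sync ≈ 5452 km

A synchronous orbit has period T, so by Kepler's third law a = (μT²/4π²)^(1/3).
μT²/4π² = 1.191×10¹² × (7.329×10⁴)² / 39.48 = 1.620×10²⁰ m³.
a = 5.452×10⁶ m = 5451.9 km.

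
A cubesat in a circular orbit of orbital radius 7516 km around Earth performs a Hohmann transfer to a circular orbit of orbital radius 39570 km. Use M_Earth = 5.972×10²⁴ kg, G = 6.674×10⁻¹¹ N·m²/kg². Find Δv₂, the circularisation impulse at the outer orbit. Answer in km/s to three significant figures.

μ = GM = 6.674×10⁻¹¹ × 5.972×10²⁴ = 3.986×10¹⁴ m³/s².
r₁ = 7516 km = 7.516×10⁶ m.
r₂ = 39570 km = 3.957×10⁷ m.
Transfer ellipse a_t = (r₁ + r₂)/2 = 2.354×10⁷ m.
At r₁: circular v_c1 = √(μ/r₁) = 7282 m/s; transfer-perigee v_p = √[μ(2/r₁ − 1/a_t)] = 9441 m/s.
At r₂: circular v_c2 = √(μ/r₂) = 3174 m/s; transfer-apogee v_a = √[μ(2/r₂ − 1/a_t)] = 1793 m/s.
Δv₂ = v_c2 − v_a = 1381 m/s.
= 1.381 km/s.

Δv ≈ 1.38 km/s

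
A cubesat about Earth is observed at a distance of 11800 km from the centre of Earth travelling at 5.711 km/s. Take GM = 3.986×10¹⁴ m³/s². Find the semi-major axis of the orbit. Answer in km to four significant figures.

r = 1.180×10⁷ m.
Specific orbital energy ε = v²/2 − μ/r = (5711)²/2 − 3.986×10¹⁴/1.180×10⁷ = -1.747×10⁷ J/kg.
Since ε = −μ/(2a), a = −μ/(2ε) = 1.141×10⁷ m = 11407 km.

a ≈ 11410 km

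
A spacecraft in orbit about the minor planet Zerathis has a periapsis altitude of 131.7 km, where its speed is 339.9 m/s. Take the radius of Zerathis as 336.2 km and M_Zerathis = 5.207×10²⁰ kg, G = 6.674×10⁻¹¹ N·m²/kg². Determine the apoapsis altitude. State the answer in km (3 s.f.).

μ = GM = 6.674×10⁻¹¹ × 5.207×10²⁰ = 3.475×10¹⁰ m³/s².
r_p = 336.2 + 131.7 = 467.90 km = 4.679×10⁵ m.
Specific energy ε = v²/2 − μ/r = -1.651×10⁴ J/kg, so a = −μ/(2ε) = 1.053×10⁶ m.
The apsides satisfy r_p + r_a = 2a, so the apoapsis radius is 2a − r_p = 1.638×10⁶ m = 1637.6 km.
Apoapsis altitude = 1637.6 − 336.2 = 1301.4 km.

apoapsis altitude ≈ 1300 km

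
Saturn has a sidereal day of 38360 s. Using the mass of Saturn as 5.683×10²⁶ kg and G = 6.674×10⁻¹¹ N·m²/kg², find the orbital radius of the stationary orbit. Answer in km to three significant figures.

μ = GM = 6.674×10⁻¹¹ × 5.683×10²⁶ = 3.793×10¹⁶ m³/s².
A synchronous orbit has period T, so by Kepler's third law a = (μT²/4π²)^(1/3).
μT²/4π² = 3.793×10¹⁶ × (3.836×10⁴)² / 39.48 = 1.414×10²⁴ m³.
a = 1.122×10⁸ m = 1.1223×10⁵ km.

r_sync ≈ 1.12×10⁵ km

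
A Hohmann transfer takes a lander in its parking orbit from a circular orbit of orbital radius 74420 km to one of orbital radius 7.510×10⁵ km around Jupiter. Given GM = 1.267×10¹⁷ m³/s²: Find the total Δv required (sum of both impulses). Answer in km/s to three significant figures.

Δv_total ≈ 21.9 km/s

r₁ = 74420 km = 7.442×10⁷ m.
r₂ = 7.510×10⁵ km = 7.510×10⁸ m.
Transfer ellipse a_t = (r₁ + r₂)/2 = 4.127×10⁸ m.
At r₁: circular v_c1 = √(μ/r₁) = 41260 m/s; transfer-perijove v_p = √[μ(2/r₁ − 1/a_t)] = 55660 m/s.
Δv₁ = v_p − v_c1 = 14400 m/s.
At r₂: circular v_c2 = √(μ/r₂) = 12990 m/s; transfer-apojove v_a = √[μ(2/r₂ − 1/a_t)] = 5516 m/s.
Δv₂ = v_c2 − v_a = 7473 m/s.
Total Δv = Δv₁ + Δv₂ = 21870 m/s = 21.87 km/s.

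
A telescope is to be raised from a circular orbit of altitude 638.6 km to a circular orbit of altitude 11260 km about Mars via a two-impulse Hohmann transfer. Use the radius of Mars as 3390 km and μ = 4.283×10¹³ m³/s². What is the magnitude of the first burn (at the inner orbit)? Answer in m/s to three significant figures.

r₁ = 3390 + 638.6 = 4028.6 km = 4.0286×10⁶ m.
r₂ = 3390 + 11260 = 14650 km = 1.4650×10⁷ m.
Transfer ellipse a_t = (r₁ + r₂)/2 = 9.339×10⁶ m.
At r₁: circular v_c1 = √(μ/r₁) = 3261 m/s; transfer-periapsis v_p = √[μ(2/r₁ − 1/a_t)] = 4084 m/s.
Δv₁ = v_p − v_c1 = 823.1 m/s.

Δv ≈ 823 m/s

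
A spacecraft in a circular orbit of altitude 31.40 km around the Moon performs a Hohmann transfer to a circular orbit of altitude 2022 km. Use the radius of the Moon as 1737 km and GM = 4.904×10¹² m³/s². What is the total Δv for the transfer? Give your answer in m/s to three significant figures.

Δv_total ≈ 505 m/s

r₁ = 1737 + 31.40 = 1768.4 km = 1.7684×10⁶ m.
r₂ = 1737 + 2022 = 3759.0 km = 3.7590×10⁶ m.
Transfer ellipse a_t = (r₁ + r₂)/2 = 2.764×10⁶ m.
At r₁: circular v_c1 = √(μ/r₁) = 1665 m/s; transfer-perilune v_p = √[μ(2/r₁ − 1/a_t)] = 1942 m/s.
Δv₁ = v_p − v_c1 = 276.8 m/s.
At r₂: circular v_c2 = √(μ/r₂) = 1142 m/s; transfer-apolune v_a = √[μ(2/r₂ − 1/a_t)] = 913.7 m/s.
Δv₂ = v_c2 − v_a = 228.5 m/s.
Total Δv = Δv₁ + Δv₂ = 505.4 m/s.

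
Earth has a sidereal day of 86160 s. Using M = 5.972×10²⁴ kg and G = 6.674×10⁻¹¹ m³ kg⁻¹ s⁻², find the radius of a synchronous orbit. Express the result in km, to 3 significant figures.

r_sync ≈ 42200 km

μ = GM = 6.674×10⁻¹¹ × 5.972×10²⁴ = 3.986×10¹⁴ m³/s².
A synchronous orbit has period T, so by Kepler's third law a = (μT²/4π²)^(1/3).
μT²/4π² = 3.986×10¹⁴ × (8.616×10⁴)² / 39.48 = 7.495×10²² m³.
a = 4.216×10⁷ m = 42162 km.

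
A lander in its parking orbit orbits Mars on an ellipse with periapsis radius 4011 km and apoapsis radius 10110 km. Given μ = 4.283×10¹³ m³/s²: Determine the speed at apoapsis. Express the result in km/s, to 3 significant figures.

Semi-major axis a = (r_p + r_a)/2 = 7060.5 km = 7.060×10⁶ m.
Vis-viva: v² = μ(2/r − 1/a) = 4.283×10¹³ × (1.978×10⁻⁷ − 1.416×10⁻⁷) = 2.407×10⁶ m²/s².
v = 1551 m/s = 1.551 km/s.

v ≈ 1.55 km/s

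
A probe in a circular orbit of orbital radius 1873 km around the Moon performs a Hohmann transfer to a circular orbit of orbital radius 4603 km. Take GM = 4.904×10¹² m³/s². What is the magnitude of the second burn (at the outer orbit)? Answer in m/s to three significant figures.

r₁ = 1873 km = 1.873×10⁶ m.
r₂ = 4603 km = 4.603×10⁶ m.
Transfer ellipse a_t = (r₁ + r₂)/2 = 3.238×10⁶ m.
At r₁: circular v_c1 = √(μ/r₁) = 1618 m/s; transfer-perilune v_p = √[μ(2/r₁ − 1/a_t)] = 1929 m/s.
At r₂: circular v_c2 = √(μ/r₂) = 1032 m/s; transfer-apolune v_a = √[μ(2/r₂ − 1/a_t)] = 785.0 m/s.
Δv₂ = v_c2 − v_a = 247.2 m/s.

Δv ≈ 247 m/s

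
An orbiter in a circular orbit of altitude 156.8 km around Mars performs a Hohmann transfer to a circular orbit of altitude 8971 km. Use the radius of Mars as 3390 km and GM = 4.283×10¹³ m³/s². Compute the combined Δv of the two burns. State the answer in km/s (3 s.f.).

r₁ = 3390 + 156.8 = 3546.8 km = 3.5468×10⁶ m.
r₂ = 3390 + 8971 = 12361 km = 1.2361×10⁷ m.
Transfer ellipse a_t = (r₁ + r₂)/2 = 7.954×10⁶ m.
At r₁: circular v_c1 = √(μ/r₁) = 3475 m/s; transfer-periapsis v_p = √[μ(2/r₁ − 1/a_t)] = 4332 m/s.
Δv₁ = v_p − v_c1 = 857.0 m/s.
At r₂: circular v_c2 = √(μ/r₂) = 1861 m/s; transfer-apoapsis v_a = √[μ(2/r₂ − 1/a_t)] = 1243 m/s.
Δv₂ = v_c2 − v_a = 618.4 m/s.
Total Δv = Δv₁ + Δv₂ = 1475 m/s = 1.475 km/s.

Δv_total ≈ 1.48 km/s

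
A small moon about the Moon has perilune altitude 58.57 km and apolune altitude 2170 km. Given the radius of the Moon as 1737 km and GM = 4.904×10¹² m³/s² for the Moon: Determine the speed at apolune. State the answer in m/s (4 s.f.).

v ≈ 889.1 m/s

r_p = 1737 + 58.57 = 1795.6 km = 1.7956×10⁶ m.
r_a = 1737 + 2170 = 3907.0 km = 3.9070×10⁶ m.
Semi-major axis a = (r_p + r_a)/2 = 2851.3 km = 2.851×10⁶ m.
Vis-viva: v² = μ(2/r − 1/a) = 4.904×10¹² × (5.119×10⁻⁷ − 3.507×10⁻⁷) = 7.904×10⁵ m²/s².
v = 889.1 m/s.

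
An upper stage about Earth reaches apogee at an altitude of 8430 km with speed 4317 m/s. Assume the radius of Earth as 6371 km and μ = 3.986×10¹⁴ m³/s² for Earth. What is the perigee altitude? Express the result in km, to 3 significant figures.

r_a = 6371 + 8430 = 14801 km = 1.480×10⁷ m.
Specific energy ε = v²/2 − μ/r = -1.761×10⁷ J/kg, so a = −μ/(2ε) = 1.132×10⁷ m.
The apsides satisfy r_p + r_a = 2a, so the perigee radius is 2a − r_a = 7.831×10⁶ m = 7830.8 km.
Perigee altitude = 7830.8 − 6371 = 1459.8 km.

perigee altitude ≈ 1460 km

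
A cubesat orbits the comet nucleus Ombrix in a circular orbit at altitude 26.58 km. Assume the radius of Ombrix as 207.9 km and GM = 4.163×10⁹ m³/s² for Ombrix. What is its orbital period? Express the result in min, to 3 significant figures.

T ≈ 184 min

r = 207.9 + 26.58 = 234.48 km = 2.3448×10⁵ m.
Kepler's third law: T = 2π√(r³/μ) = 2π√((2.345×10⁵)³ / 4.163×10⁹).
r³/μ = 3.097×10⁶ s², so T = 2π × 1.760×10³ = 1.106×10⁴ s.
Converting: 1.106×10⁴ s ÷ 60.00 = 184.3 min.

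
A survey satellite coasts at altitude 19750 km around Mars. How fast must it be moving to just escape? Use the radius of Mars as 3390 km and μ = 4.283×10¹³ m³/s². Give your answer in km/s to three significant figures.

v_esc ≈ 1.92 km/s

r = 3390 + 19750 = 23140 km = 2.3140×10⁷ m.
Escape speed v_esc = √(2μ/r) = √(2 × 4.283×10¹³ / 2.314×10⁷) = √(3.702×10⁶) = 1924 m/s.
= 1.924 km/s.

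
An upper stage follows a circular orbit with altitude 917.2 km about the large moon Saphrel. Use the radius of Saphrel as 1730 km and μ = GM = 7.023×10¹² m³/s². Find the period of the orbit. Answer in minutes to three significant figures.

T ≈ 170 minutes

r = 1730 + 917.2 = 2647.2 km = 2.6472×10⁶ m.
Kepler's third law: T = 2π√(r³/μ) = 2π√((2.647×10⁶)³ / 7.023×10¹²).
r³/μ = 2.641×10⁶ s², so T = 2π × 1.625×10³ = 1.021×10⁴ s.
Converting: 1.021×10⁴ s ÷ 60.00 = 170.2 minutes.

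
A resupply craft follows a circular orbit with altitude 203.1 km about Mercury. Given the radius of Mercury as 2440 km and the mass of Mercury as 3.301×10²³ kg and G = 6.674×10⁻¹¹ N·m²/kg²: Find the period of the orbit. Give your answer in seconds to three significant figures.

μ = GM = 6.674×10⁻¹¹ × 3.301×10²³ = 2.203×10¹³ m³/s².
r = 2440 + 203.1 = 2643.1 km = 2.6431×10⁶ m.
Kepler's third law: T = 2π√(r³/μ) = 2π√((2.643×10⁶)³ / 2.203×10¹³).
r³/μ = 8.381×10⁵ s², so T = 2π × 9.155×10² = 5.752×10³ s.

T ≈ 5750 seconds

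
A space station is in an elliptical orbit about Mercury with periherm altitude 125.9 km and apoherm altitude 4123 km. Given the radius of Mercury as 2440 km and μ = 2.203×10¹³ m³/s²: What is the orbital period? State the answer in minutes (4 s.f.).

T ≈ 217.6 minutes

r_p = 2440 + 125.9 = 2565.9 km = 2.5659×10⁶ m.
r_a = 2440 + 4123 = 6563.0 km = 6.5630×10⁶ m.
Semi-major axis a = (r_p + r_a)/2 = (2565.9 + 6563.0)/2 = 4564.4 km = 4.564×10⁶ m.
By Kepler's third law T = 2π√(a³/μ) = 2π × 2.078×10³ = 1.305×10⁴ s.
= 217.6 minutes.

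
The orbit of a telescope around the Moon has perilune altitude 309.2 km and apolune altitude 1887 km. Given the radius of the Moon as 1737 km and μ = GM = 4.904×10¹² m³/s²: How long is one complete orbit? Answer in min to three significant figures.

r_p = 1737 + 309.2 = 2046.2 km = 2.0462×10⁶ m.
r_a = 1737 + 1887 = 3624.0 km = 3.6240×10⁶ m.
Semi-major axis a = (r_p + r_a)/2 = (2046.2 + 3624.0)/2 = 2835.1 km = 2.835×10⁶ m.
By Kepler's third law T = 2π√(a³/μ) = 2π × 2.156×10³ = 1.354×10⁴ s.
= 225.7 min.

T ≈ 226 min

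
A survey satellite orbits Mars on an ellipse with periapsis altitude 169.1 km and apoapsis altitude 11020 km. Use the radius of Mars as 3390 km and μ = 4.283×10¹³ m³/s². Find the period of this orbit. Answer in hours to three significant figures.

r_p = 3390 + 169.1 = 3559.1 km = 3.5591×10⁶ m.
r_a = 3390 + 11020 = 14410 km = 1.4410×10⁷ m.
Semi-major axis a = (r_p + r_a)/2 = (3559.1 + 14410)/2 = 8984.5 km = 8.985×10⁶ m.
By Kepler's third law T = 2π√(a³/μ) = 2π × 4.115×10³ = 2.586×10⁴ s.
= 7.182 hours.

T ≈ 7.18 hours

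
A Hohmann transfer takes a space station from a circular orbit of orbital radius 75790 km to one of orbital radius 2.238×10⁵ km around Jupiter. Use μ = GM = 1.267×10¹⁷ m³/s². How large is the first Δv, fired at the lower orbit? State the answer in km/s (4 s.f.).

r₁ = 75790 km = 7.579×10⁷ m.
r₂ = 2.238×10⁵ km = 2.238×10⁸ m.
Transfer ellipse a_t = (r₁ + r₂)/2 = 1.498×10⁸ m.
At r₁: circular v_c1 = √(μ/r₁) = 40890 m/s; transfer-perijove v_p = √[μ(2/r₁ − 1/a_t)] = 49980 m/s.
Δv₁ = v_p − v_c1 = 9090 m/s.
= 9.090 km/s.

Δv ≈ 9.090 km/s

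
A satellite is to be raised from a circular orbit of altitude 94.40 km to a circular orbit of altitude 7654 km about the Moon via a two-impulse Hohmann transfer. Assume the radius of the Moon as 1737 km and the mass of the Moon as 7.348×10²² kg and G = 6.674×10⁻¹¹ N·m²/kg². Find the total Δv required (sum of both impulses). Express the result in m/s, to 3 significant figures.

μ = GM = 6.674×10⁻¹¹ × 7.348×10²² = 4.904×10¹² m³/s².
r₁ = 1737 + 94.40 = 1831.4 km = 1.8314×10⁶ m.
r₂ = 1737 + 7654 = 9391.0 km = 9.3910×10⁶ m.
Transfer ellipse a_t = (r₁ + r₂)/2 = 5.611×10⁶ m.
At r₁: circular v_c1 = √(μ/r₁) = 1636 m/s; transfer-perilune v_p = √[μ(2/r₁ − 1/a_t)] = 2117 m/s.
Δv₁ = v_p − v_c1 = 480.6 m/s.
At r₂: circular v_c2 = √(μ/r₂) = 722.6 m/s; transfer-apolune v_a = √[μ(2/r₂ − 1/a_t)] = 412.8 m/s.
Δv₂ = v_c2 − v_a = 309.8 m/s.
Total Δv = Δv₁ + Δv₂ = 790.4 m/s.

Δv_total ≈ 790 m/s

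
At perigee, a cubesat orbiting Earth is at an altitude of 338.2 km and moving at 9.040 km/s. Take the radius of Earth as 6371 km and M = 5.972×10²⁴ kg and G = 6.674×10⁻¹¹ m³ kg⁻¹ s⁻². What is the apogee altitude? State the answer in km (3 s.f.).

apogee altitude ≈ 8410 km

μ = GM = 6.674×10⁻¹¹ × 5.972×10²⁴ = 3.986×10¹⁴ m³/s².
r_p = 6371 + 338.2 = 6709.2 km = 6.709×10⁶ m.
Specific energy ε = v²/2 − μ/r = -1.855×10⁷ J/kg, so a = −μ/(2ε) = 1.075×10⁷ m.
The apsides satisfy r_p + r_a = 2a, so the apogee radius is 2a − r_p = 1.478×10⁷ m = 14782 km.
Apogee altitude = 14782 − 6371 = 8410.9 km.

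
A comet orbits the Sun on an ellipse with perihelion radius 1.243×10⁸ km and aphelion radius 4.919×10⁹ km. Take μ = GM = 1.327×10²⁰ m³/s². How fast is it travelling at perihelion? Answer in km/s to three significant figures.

Semi-major axis a = (r_p + r_a)/2 = 2.5216×10⁹ km = 2.522×10¹² m.
Vis-viva: v² = μ(2/r − 1/a) = 1.327×10²⁰ × (1.609×10⁻¹¹ − 3.966×10⁻¹³) = 2.083×10⁹ m²/s².
v = 45630 m/s = 45.63 km/s.

v ≈ 45.6 km/s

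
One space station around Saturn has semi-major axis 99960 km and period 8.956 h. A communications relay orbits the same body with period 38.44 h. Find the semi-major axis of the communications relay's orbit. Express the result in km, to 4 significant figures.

Kepler's third law: a³ ∝ T², so a₂ = a₁ (T₂/T₁)^(2/3).
T₂/T₁ = 4.292, (T₂/T₁)^(2/3) = 2.641.
a₂ = 99960 × 2.641 = 2.640×10⁵ km.

a₂ ≈ 2.640×10⁵ km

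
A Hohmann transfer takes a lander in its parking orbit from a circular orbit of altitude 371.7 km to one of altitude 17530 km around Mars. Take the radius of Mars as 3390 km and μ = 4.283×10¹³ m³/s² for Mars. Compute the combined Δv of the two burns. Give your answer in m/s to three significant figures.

r₁ = 3390 + 371.7 = 3761.7 km = 3.7617×10⁶ m.
r₂ = 3390 + 17530 = 20920 km = 2.0920×10⁷ m.
Transfer ellipse a_t = (r₁ + r₂)/2 = 1.234×10⁷ m.
At r₁: circular v_c1 = √(μ/r₁) = 3374 m/s; transfer-periapsis v_p = √[μ(2/r₁ − 1/a_t)] = 4393 m/s.
Δv₁ = v_p − v_c1 = 1019 m/s.
At r₂: circular v_c2 = √(μ/r₂) = 1431 m/s; transfer-apoapsis v_a = √[μ(2/r₂ − 1/a_t)] = 790.0 m/s.
Δv₂ = v_c2 − v_a = 640.9 m/s.
Total Δv = Δv₁ + Δv₂ = 1660 m/s.

Δv_total ≈ 1660 m/s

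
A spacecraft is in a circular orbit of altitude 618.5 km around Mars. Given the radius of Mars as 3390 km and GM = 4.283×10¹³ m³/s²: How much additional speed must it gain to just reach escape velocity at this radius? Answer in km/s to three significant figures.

Δv ≈ 1.35 km/s

r = 3390 + 618.5 = 4008.5 km = 4.0085×10⁶ m.
Circular speed v_c = √(μ/r) = 3269 m/s.
Escape speed v_esc = √(2μ/r) = √2 × v_c = 4623 m/s.
Δv = v_esc − v_c = 1354 m/s = 1.354 km/s.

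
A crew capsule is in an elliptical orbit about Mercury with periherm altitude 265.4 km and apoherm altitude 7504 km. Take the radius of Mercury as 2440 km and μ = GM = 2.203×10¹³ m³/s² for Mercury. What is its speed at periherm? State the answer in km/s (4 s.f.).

v ≈ 3.578 km/s

r_p = 2440 + 265.4 = 2705.4 km = 2.7054×10⁶ m.
r_a = 2440 + 7504 = 9944.0 km = 9.9440×10⁶ m.
Semi-major axis a = (r_p + r_a)/2 = 6324.7 km = 6.325×10⁶ m.
Vis-viva: v² = μ(2/r − 1/a) = 2.203×10¹³ × (7.393×10⁻⁷ − 1.581×10⁻⁷) = 1.280×10⁷ m²/s².
v = 3578 m/s = 3.578 km/s.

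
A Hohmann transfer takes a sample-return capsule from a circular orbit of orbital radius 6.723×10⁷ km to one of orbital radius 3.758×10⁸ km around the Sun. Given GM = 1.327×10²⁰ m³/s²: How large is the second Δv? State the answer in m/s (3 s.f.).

Δv ≈ 8440 m/s

r₁ = 6.723×10⁷ km = 6.723×10¹⁰ m.
r₂ = 3.758×10⁸ km = 3.758×10¹¹ m.
Transfer ellipse a_t = (r₁ + r₂)/2 = 2.215×10¹¹ m.
At r₁: circular v_c1 = √(μ/r₁) = 44430 m/s; transfer-perihelion v_p = √[μ(2/r₁ − 1/a_t)] = 57870 m/s.
At r₂: circular v_c2 = √(μ/r₂) = 18790 m/s; transfer-aphelion v_a = √[μ(2/r₂ − 1/a_t)] = 10350 m/s.
Δv₂ = v_c2 − v_a = 8439 m/s.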